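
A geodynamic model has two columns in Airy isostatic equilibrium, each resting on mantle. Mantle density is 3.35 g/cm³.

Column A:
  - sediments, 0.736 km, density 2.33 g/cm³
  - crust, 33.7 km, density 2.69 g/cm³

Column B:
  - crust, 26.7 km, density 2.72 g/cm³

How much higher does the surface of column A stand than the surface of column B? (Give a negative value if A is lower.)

1.84 km

For any compensation level in the mantle, the mantle terms cancel and isostasy reduces to e = (Σt_A − Σt_B) − (Σ(ρt)_A − Σ(ρt)_B) / ρ_m.
Σt_A = 34.436 km; Σt_B = 26.7 km; Σ(ρt)_A = 92.36788; Σ(ρt)_B = 72.624 (in km·g/cm³).
e = (34.436 − 26.7) − (92.36788 − 72.624) / 3.35 = 1.84 km.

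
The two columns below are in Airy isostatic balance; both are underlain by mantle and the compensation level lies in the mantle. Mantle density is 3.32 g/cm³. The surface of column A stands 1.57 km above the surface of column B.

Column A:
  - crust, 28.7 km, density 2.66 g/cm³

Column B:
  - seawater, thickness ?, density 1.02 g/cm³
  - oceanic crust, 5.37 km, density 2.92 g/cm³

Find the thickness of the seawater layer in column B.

Take the compensation level at the base of the deeper column (depth z_c below the surface of column A) and equate Σ ρ_i t_i down to z_c; mantle fills any gap and the z_c terms cancel.
Column A: 28.7×2.66 + (z_c − 28.7)×3.32
Column B: 1.57×0 + x×1.02 + 5.37×2.92 + (z_c − 1.57 − 5.37 − x)×3.32
The z_c×3.32 term appears on both sides and cancels. Collect the known terms of each column as K = Σ(ρt)_known − 3.32 × (depth of known layers): K_A = 76.342 − 3.32×28.7 = −18.942; K_B = 15.6804 − 3.32×(1.57 + 5.37) = −7.3604.
Balance: K_A = K_B − x×(3.32 − 1.02), so x = (K_B − K_A)/(3.32 − 1.02) = 11.5816/2.3 = 5.04 km.

5.04 km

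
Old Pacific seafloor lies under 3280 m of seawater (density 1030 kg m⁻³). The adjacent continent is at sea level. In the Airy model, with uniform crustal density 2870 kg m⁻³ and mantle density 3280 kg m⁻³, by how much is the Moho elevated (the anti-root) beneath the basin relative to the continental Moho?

Equating mass per unit area of the two columns: replacing crust with seawater at the top is compensated by replacing crust with mantle at the base: d (ρ_c − ρ_w) = a (ρ_m − ρ_c).
a = d (ρ_c − ρ_w)/(ρ_m − ρ_c) = 3280 m × 1840/410 = 14700 m.

14700 m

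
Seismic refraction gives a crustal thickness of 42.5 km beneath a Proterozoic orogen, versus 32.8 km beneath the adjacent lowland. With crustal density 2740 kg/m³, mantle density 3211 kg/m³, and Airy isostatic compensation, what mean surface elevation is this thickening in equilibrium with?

Excess crust Δ = 42.5 km − 32.8 km = 9.7 km, split between elevation h and root r with h + r = Δ.
Airy balance ρ_c h = (ρ_m − ρ_c) r gives r = h ρ_c/(ρ_m − ρ_c), so h (1 + ρ_c/(ρ_m − ρ_c)) = Δ, i.e. h = Δ (ρ_m − ρ_c)/ρ_m.
h = 9.7 km × 471/3211 = 1.42 km.

1.42 km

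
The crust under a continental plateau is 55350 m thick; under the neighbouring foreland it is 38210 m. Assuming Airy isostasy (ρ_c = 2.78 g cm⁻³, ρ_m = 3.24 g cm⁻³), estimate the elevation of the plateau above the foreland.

Excess crust Δ = 55350 m − 38210 m = 17140 m, split between elevation h and root r with h + r = Δ.
Airy balance ρ_c h = (ρ_m − ρ_c) r gives r = h ρ_c/(ρ_m − ρ_c), so h (1 + ρ_c/(ρ_m − ρ_c)) = Δ, i.e. h = Δ (ρ_m − ρ_c)/ρ_m.
h = 17140 m × 0.46/3.24 = 2430 m.

2430 m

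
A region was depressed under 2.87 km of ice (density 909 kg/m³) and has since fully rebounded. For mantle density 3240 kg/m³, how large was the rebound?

Removing the load lets mantle flow back in; uplift u satisfies ρ_ice t = ρ_m u.
u = t ρ_ice/ρ_m = 2.87 km × 909/3240 = 0.805 km.

0.805 km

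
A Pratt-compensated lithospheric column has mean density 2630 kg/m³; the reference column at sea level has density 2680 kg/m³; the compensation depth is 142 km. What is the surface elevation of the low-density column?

ρ_ref D = ρ (D + h) → h = D (ρ_ref − ρ)/ρ.
h = 142 km × (2680 − 2630)/2630 = 2.7 km.

2.7 km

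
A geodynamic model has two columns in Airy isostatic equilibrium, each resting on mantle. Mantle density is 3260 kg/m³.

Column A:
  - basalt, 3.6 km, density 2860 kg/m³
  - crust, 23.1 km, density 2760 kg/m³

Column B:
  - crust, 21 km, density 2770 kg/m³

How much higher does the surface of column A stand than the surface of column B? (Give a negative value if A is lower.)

For any compensation level in the mantle, the mantle terms cancel and isostasy reduces to e = (Σt_A − Σt_B) − (Σ(ρt)_A − Σ(ρt)_B) / ρ_m.
Σt_A = 26.7 km; Σt_B = 21 km; Σ(ρt)_A = 74052; Σ(ρt)_B = 58170 (in km·kg/m³).
e = (26.7 − 21) − (74052 − 58170) / 3260 = 0.828 km.

0.828 km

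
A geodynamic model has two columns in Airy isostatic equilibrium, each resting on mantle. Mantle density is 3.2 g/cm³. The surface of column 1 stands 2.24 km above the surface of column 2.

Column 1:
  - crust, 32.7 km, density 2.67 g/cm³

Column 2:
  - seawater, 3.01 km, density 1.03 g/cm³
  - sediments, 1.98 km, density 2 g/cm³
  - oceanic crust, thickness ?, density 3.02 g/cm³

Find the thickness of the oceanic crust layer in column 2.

6.97 km

Take the compensation level at the base of the deeper column (depth z_c below the surface of column 1) and equate Σ ρ_i t_i down to z_c; mantle fills any gap and the z_c terms cancel.
Column 1: 32.7×2.67 + (z_c − 32.7)×3.2
Column 2: 2.24×0 + 3.01×1.03 + 1.98×2 + x×3.02 + (z_c − 2.24 − 4.99 − x)×3.2
The z_c×3.2 term appears on both sides and cancels. Collect the known terms of each column as K = Σ(ρt)_known − 3.2 × (depth of known layers): K_1 = 87.309 − 3.2×32.7 = −17.331; K_2 = 7.0603 − 3.2×(2.24 + 4.99) = −16.0757.
Balance: K_1 = K_2 − x×(3.2 − 3.02), so x = (K_2 − K_1)/(3.2 − 3.02) = 1.2553/0.18 = 6.97 km.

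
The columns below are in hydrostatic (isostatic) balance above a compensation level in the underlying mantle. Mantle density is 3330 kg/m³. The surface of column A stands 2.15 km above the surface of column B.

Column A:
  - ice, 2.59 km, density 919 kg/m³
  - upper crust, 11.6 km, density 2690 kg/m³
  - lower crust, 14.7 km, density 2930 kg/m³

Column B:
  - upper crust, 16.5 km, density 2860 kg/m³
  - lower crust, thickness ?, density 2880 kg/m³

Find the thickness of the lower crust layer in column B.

10.3 km

Take the compensation level at the base of the deeper column (depth z_c below the surface of column A) and equate Σ ρ_i t_i down to z_c; mantle fills any gap and the z_c terms cancel.
Column A: 2.59×919 + 11.6×2690 + 14.7×2930 + (z_c − 28.89)×3330
Column B: 2.15×0 + 16.5×2860 + x×2880 + (z_c − 2.15 − 16.5 − x)×3330
The z_c×3330 term appears on both sides and cancels. Collect the known terms of each column as K = Σ(ρt)_known − 3330 × (depth of known layers): K_A = 76655.21 − 3330×28.89 = −19548.49; K_B = 47190 − 3330×(2.15 + 16.5) = −14914.5.
Balance: K_A = K_B − x×(3330 − 2880), so x = (K_B − K_A)/(3330 − 2880) = 4633.99/450 = 10.3 km.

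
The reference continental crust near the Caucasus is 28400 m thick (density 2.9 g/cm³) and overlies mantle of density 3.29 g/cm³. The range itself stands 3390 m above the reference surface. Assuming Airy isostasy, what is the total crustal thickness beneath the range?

57000 m

Root depth r = h ρ_c / (ρ_m − ρ_c) = 3390 m × 2.9 / 0.39 = 25210 m.
Total thickness = T + h + r = 28400 m + 3390 m + 25210 m = 57000 m.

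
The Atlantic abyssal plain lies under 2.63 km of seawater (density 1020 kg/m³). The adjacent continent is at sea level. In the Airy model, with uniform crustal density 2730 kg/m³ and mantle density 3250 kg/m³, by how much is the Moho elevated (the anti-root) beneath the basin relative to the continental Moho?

Isostatic balance requires: replacing crust with seawater at the top is compensated by replacing crust with mantle at the base: d (ρ_c − ρ_w) = a (ρ_m − ρ_c).
a = d (ρ_c − ρ_w)/(ρ_m − ρ_c) = 2.63 km × 1710/520 = 8.65 km.

8.65 km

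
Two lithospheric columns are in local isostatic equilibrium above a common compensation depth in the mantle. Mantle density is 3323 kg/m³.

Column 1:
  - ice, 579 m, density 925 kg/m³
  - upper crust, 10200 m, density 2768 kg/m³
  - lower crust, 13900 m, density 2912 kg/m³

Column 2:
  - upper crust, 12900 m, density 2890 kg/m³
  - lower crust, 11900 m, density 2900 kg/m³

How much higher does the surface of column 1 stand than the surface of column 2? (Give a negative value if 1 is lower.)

645 m

For any compensation level in the mantle, the mantle terms cancel and isostasy reduces to e = (Σt_1 − Σt_2) − (Σ(ρt)_1 − Σ(ρt)_2) / ρ_m.
Σt_1 = 24679 m; Σt_2 = 24800 m; Σ(ρt)_1 = 69245975; Σ(ρt)_2 = 71791000 (in m·kg/m³).
e = (24679 − 24800) − (69245975 − 71791000) / 3323 = 645 m.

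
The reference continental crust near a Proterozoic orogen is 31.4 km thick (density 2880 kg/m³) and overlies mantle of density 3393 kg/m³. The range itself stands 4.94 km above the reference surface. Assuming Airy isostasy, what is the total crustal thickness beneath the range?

64.1 km

Root depth r = h ρ_c / (ρ_m − ρ_c) = 4.94 km × 2880 / 513 = 27.73 km.
Total thickness = T + h + r = 31.4 km + 4.94 km + 27.73 km = 64.1 km.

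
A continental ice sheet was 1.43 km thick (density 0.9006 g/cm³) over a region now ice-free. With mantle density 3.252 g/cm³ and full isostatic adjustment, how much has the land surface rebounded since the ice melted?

0.396 km

Removing the load lets mantle flow back in; uplift u satisfies ρ_ice t = ρ_m u.
u = t ρ_ice/ρ_m = 1.43 km × 0.9006/3.252 = 0.396 km.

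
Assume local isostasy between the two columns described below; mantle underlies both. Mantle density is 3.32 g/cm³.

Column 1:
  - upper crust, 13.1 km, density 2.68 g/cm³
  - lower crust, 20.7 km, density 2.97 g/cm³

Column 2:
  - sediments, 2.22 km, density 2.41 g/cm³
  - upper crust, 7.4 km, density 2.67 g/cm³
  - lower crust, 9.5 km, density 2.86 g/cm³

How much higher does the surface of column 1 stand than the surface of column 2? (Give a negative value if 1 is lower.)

For any compensation level in the mantle, the mantle terms cancel and isostasy reduces to e = (Σt_1 − Σt_2) − (Σ(ρt)_1 − Σ(ρt)_2) / ρ_m.
Σt_1 = 33.8 km; Σt_2 = 19.12 km; Σ(ρt)_1 = 96.587; Σ(ρt)_2 = 52.2782 (in km·g/cm³).
e = (33.8 − 19.12) − (96.587 − 52.2782) / 3.32 = 1.33 km.

1.33 km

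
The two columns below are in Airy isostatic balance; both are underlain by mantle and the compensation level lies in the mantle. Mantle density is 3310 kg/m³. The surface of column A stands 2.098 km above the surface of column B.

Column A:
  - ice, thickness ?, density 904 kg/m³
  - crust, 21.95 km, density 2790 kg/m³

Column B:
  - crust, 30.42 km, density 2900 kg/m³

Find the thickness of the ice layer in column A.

Take the compensation level at the base of the deeper column (depth z_c below the surface of column A) and equate Σ ρ_i t_i down to z_c; mantle fills any gap and the z_c terms cancel.
Column A: x×904 + 21.95×2790 + (z_c − 21.95 − x)×3310
Column B: 2.098×0 + 30.42×2900 + (z_c − 2.098 − 30.42)×3310
The z_c×3310 term appears on both sides and cancels. Collect the known terms of each column as K = Σ(ρt)_known − 3310 × (depth of known layers): K_A = 61240.5 − 3310×21.95 = −11414; K_B = 88218 − 3310×(2.098 + 30.42) = −19416.58.
Balance: K_A − x×(3310 − 904) = K_B, so x = (K_A − K_B)/(3310 − 904) = 8002.58/2406 = 3.33 km.

3.33 km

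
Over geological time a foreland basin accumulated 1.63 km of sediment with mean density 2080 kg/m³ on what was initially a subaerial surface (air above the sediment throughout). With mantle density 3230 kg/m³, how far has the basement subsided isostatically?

Subaerial load: s = t ρ_sed / ρ_m = 1.63 km × 2080/3230 = 1.05 km.

1.05 km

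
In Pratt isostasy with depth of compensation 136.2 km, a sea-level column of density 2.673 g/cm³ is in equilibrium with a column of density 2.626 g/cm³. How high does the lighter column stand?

2.44 km

ρ_ref D = ρ (D + h) → h = D (ρ_ref − ρ)/ρ.
h = 136.2 km × (2.673 − 2.626)/2.626 = 2.44 km.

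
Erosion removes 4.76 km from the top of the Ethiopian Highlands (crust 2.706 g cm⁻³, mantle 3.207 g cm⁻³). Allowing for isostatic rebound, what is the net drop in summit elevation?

Rebound u = e ρ_c/ρ_m = 4.76 km × 2.706/3.207 = 4.016 km.
Net surface drop = e − u = 4.76 km − 4.016 km = e (ρ_m − ρ_c)/ρ_m = 0.744 km.

0.744 km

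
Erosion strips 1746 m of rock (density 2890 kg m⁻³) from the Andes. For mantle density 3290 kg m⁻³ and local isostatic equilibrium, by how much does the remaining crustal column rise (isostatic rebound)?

Unloading: uplift u = e ρ_c/ρ_m = 1746 m × 2890/3290 = 1530 m.

1530 m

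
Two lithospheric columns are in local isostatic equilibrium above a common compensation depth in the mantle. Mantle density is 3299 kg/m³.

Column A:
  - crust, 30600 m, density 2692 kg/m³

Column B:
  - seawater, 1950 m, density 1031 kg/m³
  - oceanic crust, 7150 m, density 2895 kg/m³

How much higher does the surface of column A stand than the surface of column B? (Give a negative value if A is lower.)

3410 m

For any compensation level in the mantle, the mantle terms cancel and isostasy reduces to e = (Σt_A − Σt_B) − (Σ(ρt)_A − Σ(ρt)_B) / ρ_m.
Σt_A = 30600 m; Σt_B = 9100 m; Σ(ρt)_A = 82375200; Σ(ρt)_B = 22709700 (in m·kg/m³).
e = (30600 − 9100) − (82375200 − 22709700) / 3299 = 3410 m.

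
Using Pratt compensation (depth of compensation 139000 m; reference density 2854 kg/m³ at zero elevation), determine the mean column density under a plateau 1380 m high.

2830 kg/m³

Pratt balance: ρ_ref D = ρ (D + h).
ρ = ρ_ref D/(D + h) = 2854 × 139000 m/(139000 m + 1380 m) = 2830 kg/m³.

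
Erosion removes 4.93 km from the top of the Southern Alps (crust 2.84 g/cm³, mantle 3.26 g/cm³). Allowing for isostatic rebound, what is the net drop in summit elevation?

Rebound u = e ρ_c/ρ_m = 4.93 km × 2.84/3.26 = 4.295 km.
Net surface drop = e − u = 4.93 km − 4.295 km = e (ρ_m − ρ_c)/ρ_m = 0.635 km.

0.635 km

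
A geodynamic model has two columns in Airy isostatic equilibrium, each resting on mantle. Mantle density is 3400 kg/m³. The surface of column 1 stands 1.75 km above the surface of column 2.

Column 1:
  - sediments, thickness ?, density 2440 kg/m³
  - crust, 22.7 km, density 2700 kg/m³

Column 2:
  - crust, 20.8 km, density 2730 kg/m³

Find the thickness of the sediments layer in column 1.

4.16 km

Take the compensation level at the base of the deeper column (depth z_c below the surface of column 1) and equate Σ ρ_i t_i down to z_c; mantle fills any gap and the z_c terms cancel.
Column 1: x×2440 + 22.7×2700 + (z_c − 22.7 − x)×3400
Column 2: 1.75×0 + 20.8×2730 + (z_c − 1.75 − 20.8)×3400
The z_c×3400 term appears on both sides and cancels. Collect the known terms of each column as K = Σ(ρt)_known − 3400 × (depth of known layers): K_1 = 61290 − 3400×22.7 = −15890; K_2 = 56784 − 3400×(1.75 + 20.8) = −19886.
Balance: K_1 − x×(3400 − 2440) = K_2, so x = (K_1 − K_2)/(3400 − 2440) = 3996/960 = 4.16 km.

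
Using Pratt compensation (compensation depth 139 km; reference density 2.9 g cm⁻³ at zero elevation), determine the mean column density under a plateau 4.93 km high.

Pratt balance: ρ_ref D = ρ (D + h).
ρ = ρ_ref D/(D + h) = 2.9 × 139 km/(139 km + 4.93 km) = 2.8 g cm⁻³.

2.8 g cm⁻³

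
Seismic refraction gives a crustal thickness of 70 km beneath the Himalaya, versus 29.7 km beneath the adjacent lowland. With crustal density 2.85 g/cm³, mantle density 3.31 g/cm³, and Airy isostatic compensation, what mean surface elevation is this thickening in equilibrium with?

Excess crust Δ = 70 km − 29.7 km = 40.3 km, split between elevation h and root r with h + r = Δ.
Airy balance ρ_c h = (ρ_m − ρ_c) r gives r = h ρ_c/(ρ_m − ρ_c), so h (1 + ρ_c/(ρ_m − ρ_c)) = Δ, i.e. h = Δ (ρ_m − ρ_c)/ρ_m.
h = 40.3 km × 0.46/3.31 = 5.6 km.

5.6 km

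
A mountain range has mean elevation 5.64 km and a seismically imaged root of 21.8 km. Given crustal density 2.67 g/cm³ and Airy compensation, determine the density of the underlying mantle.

3.36 g/cm³

Airy balance: ρ_c h = (ρ_m − ρ_c) r → ρ_m = ρ_c (1 + h/r).
ρ_m = 2.67 × (1 + 5.64 km/21.8 km) = 3.36 g/cm³.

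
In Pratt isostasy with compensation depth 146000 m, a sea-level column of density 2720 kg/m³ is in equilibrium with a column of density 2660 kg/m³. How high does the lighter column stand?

ρ_ref D = ρ (D + h) → h = D (ρ_ref − ρ)/ρ.
h = 146000 m × (2720 − 2660)/2660 = 3290 m.

3290 m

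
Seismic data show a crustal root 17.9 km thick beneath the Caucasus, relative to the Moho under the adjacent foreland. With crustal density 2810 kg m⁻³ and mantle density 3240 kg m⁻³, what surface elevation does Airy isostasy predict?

2.74 km

Equating mass per unit area of the two columns: ρ_c h = (ρ_m − ρ_c) r.
h = r (ρ_m − ρ_c) / ρ_c = 17.9 km × (3240 − 2810) / 2810 = 2.74 km.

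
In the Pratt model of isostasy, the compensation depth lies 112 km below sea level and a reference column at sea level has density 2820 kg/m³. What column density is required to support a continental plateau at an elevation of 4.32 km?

2720 kg/m³

Pratt balance: ρ_ref D = ρ (D + h).
ρ = ρ_ref D/(D + h) = 2820 × 112 km/(112 km + 4.32 km) = 2720 kg/m³.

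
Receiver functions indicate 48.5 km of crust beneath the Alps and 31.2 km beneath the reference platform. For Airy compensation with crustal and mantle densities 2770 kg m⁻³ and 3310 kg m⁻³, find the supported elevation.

2.82 km

Excess crust Δ = 48.5 km − 31.2 km = 17.3 km, split between elevation h and root r with h + r = Δ.
Airy balance ρ_c h = (ρ_m − ρ_c) r gives r = h ρ_c/(ρ_m − ρ_c), so h (1 + ρ_c/(ρ_m − ρ_c)) = Δ, i.e. h = Δ (ρ_m − ρ_c)/ρ_m.
h = 17.3 km × 540/3310 = 2.82 km.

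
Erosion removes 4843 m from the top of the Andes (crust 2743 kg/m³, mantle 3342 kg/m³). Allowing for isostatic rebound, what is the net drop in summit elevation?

868 m

Rebound u = e ρ_c/ρ_m = 4843 m × 2743/3342 = 3975 m.
Net surface drop = e − u = 4843 m − 3975 m = e (ρ_m − ρ_c)/ρ_m = 868 m.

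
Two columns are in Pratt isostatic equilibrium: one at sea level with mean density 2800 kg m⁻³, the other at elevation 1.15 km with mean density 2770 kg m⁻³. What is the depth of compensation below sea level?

106 km

ρ_ref D = ρ (D + h) → D (ρ_ref − ρ) = ρ h.
D = ρ h/(ρ_ref − ρ) = 2770 × 1.15 km/(2800 − 2770) = 106 km.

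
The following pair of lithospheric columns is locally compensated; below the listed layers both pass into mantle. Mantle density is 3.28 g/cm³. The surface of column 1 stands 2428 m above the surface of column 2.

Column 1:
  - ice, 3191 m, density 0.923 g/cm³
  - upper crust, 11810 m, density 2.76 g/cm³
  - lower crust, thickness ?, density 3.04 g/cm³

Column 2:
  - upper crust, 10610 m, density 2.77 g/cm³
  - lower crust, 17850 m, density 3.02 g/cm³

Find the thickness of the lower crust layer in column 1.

18100 m

Take the compensation level at the base of the deeper column (depth z_c below the surface of column 1) and equate Σ ρ_i t_i down to z_c; mantle fills any gap and the z_c terms cancel.
Column 1: 3191×0.923 + 11810×2.76 + x×3.04 + (z_c − 15001 − x)×3.28
Column 2: 2428×0 + 10610×2.77 + 17850×3.02 + (z_c − 2428 − 28460)×3.28
The z_c×3.28 term appears on both sides and cancels. Collect the known terms of each column as K = Σ(ρt)_known − 3.28 × (depth of known layers): K_1 = 35540.893 − 3.28×15001 = −13662.387; K_2 = 83296.7 − 3.28×(2428 + 28460) = −18015.94.
Balance: K_1 − x×(3.28 − 3.04) = K_2, so x = (K_1 − K_2)/(3.28 − 3.04) = 4353.55/0.24 = 18100 m.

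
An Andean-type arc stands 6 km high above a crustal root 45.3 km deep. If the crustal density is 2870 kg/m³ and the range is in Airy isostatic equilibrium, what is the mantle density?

Airy balance: ρ_c h = (ρ_m − ρ_c) r → ρ_m = ρ_c (1 + h/r).
ρ_m = 2870 × (1 + 6 km/45.3 km) = 3250 kg/m³.

3250 kg/m³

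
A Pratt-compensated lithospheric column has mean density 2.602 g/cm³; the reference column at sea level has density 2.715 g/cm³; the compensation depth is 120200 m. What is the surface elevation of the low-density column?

5220 m

ρ_ref D = ρ (D + h) → h = D (ρ_ref − ρ)/ρ.
h = 120200 m × (2.715 − 2.602)/2.602 = 5220 m.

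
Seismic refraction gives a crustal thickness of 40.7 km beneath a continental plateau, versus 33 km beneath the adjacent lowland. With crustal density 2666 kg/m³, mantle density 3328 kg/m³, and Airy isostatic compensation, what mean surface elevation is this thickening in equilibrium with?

Excess crust Δ = 40.7 km − 33 km = 7.7 km, split between elevation h and root r with h + r = Δ.
Airy balance ρ_c h = (ρ_m − ρ_c) r gives r = h ρ_c/(ρ_m − ρ_c), so h (1 + ρ_c/(ρ_m − ρ_c)) = Δ, i.e. h = Δ (ρ_m − ρ_c)/ρ_m.
h = 7.7 km × 662/3328 = 1.53 km.

1.53 km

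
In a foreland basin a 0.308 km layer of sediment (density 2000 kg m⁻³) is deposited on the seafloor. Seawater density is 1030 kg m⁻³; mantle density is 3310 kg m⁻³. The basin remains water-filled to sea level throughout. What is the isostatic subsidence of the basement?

0.131 km

Submarine loading: the sediment displaces seawater, and the subsidence is in turn flooded, so s (ρ_m − ρ_w) = t (ρ_sed − ρ_w).
s = 0.308 km × (2000 − 1030) / (3310 − 1030) = 0.131 km.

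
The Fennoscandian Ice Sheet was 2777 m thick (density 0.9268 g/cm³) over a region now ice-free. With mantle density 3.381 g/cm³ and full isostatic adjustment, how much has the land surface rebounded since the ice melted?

Removing the load lets mantle flow back in; uplift u satisfies ρ_ice t = ρ_m u.
u = t ρ_ice/ρ_m = 2777 m × 0.9268/3.381 = 761 m.

761 m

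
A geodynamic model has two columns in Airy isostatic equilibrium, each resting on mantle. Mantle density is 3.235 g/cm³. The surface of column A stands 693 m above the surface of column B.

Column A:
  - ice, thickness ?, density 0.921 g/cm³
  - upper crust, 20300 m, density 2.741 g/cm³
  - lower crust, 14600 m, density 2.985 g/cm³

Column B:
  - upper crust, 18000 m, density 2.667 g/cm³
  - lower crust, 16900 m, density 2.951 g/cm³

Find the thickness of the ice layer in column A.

1550 m

Take the compensation level at the base of the deeper column (depth z_c below the surface of column A) and equate Σ ρ_i t_i down to z_c; mantle fills any gap and the z_c terms cancel.
Column A: x×0.921 + 20300×2.741 + 14600×2.985 + (z_c − 34900 − x)×3.235
Column B: 693×0 + 18000×2.667 + 16900×2.951 + (z_c − 693 − 34900)×3.235
The z_c×3.235 term appears on both sides and cancels. Collect the known terms of each column as K = Σ(ρt)_known − 3.235 × (depth of known layers): K_A = 99223.3 − 3.235×34900 = −13678.2; K_B = 97877.9 − 3.235×(693 + 34900) = −17265.455.
Balance: K_A − x×(3.235 − 0.921) = K_B, so x = (K_A − K_B)/(3.235 − 0.921) = 3587.26/2.314 = 1550 m.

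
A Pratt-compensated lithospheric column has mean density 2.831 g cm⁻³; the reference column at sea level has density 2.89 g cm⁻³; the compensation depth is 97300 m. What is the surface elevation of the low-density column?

ρ_ref D = ρ (D + h) → h = D (ρ_ref − ρ)/ρ.
h = 97300 m × (2.89 − 2.831)/2.831 = 2030 m.

2030 m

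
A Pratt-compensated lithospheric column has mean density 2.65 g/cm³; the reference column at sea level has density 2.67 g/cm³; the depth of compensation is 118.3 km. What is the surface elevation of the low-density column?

ρ_ref D = ρ (D + h) → h = D (ρ_ref − ρ)/ρ.
h = 118.3 km × (2.67 − 2.65)/2.65 = 0.893 km.

0.893 km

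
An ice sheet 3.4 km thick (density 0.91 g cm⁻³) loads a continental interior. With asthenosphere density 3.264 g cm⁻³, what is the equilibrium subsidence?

0.948 km

Isostatic balance requires: the ice load ρ_ice t is balanced by mantle displaced below, ρ_m s.
s = t ρ_ice / ρ_m = 3.4 km × 0.91/3.264 = 0.948 km.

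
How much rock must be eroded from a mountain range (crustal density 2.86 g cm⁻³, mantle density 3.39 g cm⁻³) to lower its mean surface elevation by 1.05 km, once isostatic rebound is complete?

6.72 km

Net drop Δ = e − u = e − e ρ_c/ρ_m = e (ρ_m − ρ_c)/ρ_m.
e = Δ ρ_m/(ρ_m − ρ_c) = 1.05 km × 3.39/0.53 = 6.72 km.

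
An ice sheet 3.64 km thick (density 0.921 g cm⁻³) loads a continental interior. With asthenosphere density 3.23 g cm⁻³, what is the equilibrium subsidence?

1.04 km

Isostatic balance requires: the ice load ρ_ice t is balanced by mantle displaced below, ρ_m s.
s = t ρ_ice / ρ_m = 3.64 km × 0.921/3.23 = 1.04 km.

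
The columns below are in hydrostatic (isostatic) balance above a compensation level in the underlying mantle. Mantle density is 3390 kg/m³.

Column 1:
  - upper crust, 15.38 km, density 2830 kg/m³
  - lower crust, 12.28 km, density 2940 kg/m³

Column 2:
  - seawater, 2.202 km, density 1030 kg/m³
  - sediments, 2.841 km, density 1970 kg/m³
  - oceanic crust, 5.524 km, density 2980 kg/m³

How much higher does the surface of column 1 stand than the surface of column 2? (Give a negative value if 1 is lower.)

For any compensation level in the mantle, the mantle terms cancel and isostasy reduces to e = (Σt_1 − Σt_2) − (Σ(ρt)_1 − Σ(ρt)_2) / ρ_m.
Σt_1 = 27.66 km; Σt_2 = 10.567 km; Σ(ρt)_1 = 79628.6; Σ(ρt)_2 = 24326.35 (in km·kg/m³).
e = (27.66 − 10.567) − (79628.6 − 24326.35) / 3390 = 0.78 km.

0.78 km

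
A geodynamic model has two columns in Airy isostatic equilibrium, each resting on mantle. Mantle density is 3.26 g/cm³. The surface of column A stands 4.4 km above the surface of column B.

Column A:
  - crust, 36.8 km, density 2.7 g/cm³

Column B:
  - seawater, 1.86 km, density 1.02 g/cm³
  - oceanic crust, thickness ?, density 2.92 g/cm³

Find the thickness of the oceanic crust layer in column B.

Take the compensation level at the base of the deeper column (depth z_c below the surface of column A) and equate Σ ρ_i t_i down to z_c; mantle fills any gap and the z_c terms cancel.
Column A: 36.8×2.7 + (z_c − 36.8)×3.26
Column B: 4.4×0 + 1.86×1.02 + x×2.92 + (z_c − 4.4 − 1.86 − x)×3.26
The z_c×3.26 term appears on both sides and cancels. Collect the known terms of each column as K = Σ(ρt)_known − 3.26 × (depth of known layers): K_A = 99.36 − 3.26×36.8 = −20.608; K_B = 1.8972 − 3.26×(4.4 + 1.86) = −18.5104.
Balance: K_A = K_B − x×(3.26 − 2.92), so x = (K_B − K_A)/(3.26 − 2.92) = 2.0976/0.34 = 6.17 km.

6.17 km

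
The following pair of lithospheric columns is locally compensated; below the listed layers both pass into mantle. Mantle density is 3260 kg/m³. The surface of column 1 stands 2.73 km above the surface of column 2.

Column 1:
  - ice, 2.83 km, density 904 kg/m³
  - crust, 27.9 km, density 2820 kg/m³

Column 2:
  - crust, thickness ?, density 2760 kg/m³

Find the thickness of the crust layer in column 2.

Take the compensation level at the base of the deeper column (depth z_c below the surface of column 1) and equate Σ ρ_i t_i down to z_c; mantle fills any gap and the z_c terms cancel.
Column 1: 2.83×904 + 27.9×2820 + (z_c − 30.73)×3260
Column 2: 2.73×0 + x×2760 + (z_c − 2.73 − 0 − x)×3260
The z_c×3260 term appears on both sides and cancels. Collect the known terms of each column as K = Σ(ρt)_known − 3260 × (depth of known layers): K_1 = 81236.32 − 3260×30.73 = −18943.48; K_2 = 0 − 3260×(2.73 + 0) = −8899.8.
Balance: K_1 = K_2 − x×(3260 − 2760), so x = (K_2 − K_1)/(3260 − 2760) = 10043.7/500 = 20.1 km.

20.1 km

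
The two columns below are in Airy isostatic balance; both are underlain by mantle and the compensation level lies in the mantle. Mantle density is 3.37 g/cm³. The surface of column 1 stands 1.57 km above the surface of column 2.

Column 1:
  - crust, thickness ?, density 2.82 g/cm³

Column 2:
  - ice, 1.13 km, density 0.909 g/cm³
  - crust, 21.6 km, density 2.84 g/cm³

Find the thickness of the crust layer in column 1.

Take the compensation level at the base of the deeper column (depth z_c below the surface of column 1) and equate Σ ρ_i t_i down to z_c; mantle fills any gap and the z_c terms cancel.
Column 1: x×2.82 + (z_c − 0 − x)×3.37
Column 2: 1.57×0 + 1.13×0.909 + 21.6×2.84 + (z_c − 1.57 − 22.73)×3.37
The z_c×3.37 term appears on both sides and cancels. Collect the known terms of each column as K = Σ(ρt)_known − 3.37 × (depth of known layers): K_1 = 0 − 3.37×0 = 0; K_2 = 62.37117 − 3.37×(1.57 + 22.73) = −19.51983.
Balance: K_1 − x×(3.37 − 2.82) = K_2, so x = (K_1 − K_2)/(3.37 − 2.82) = 19.5198/0.55 = 35.5 km.

35.5 km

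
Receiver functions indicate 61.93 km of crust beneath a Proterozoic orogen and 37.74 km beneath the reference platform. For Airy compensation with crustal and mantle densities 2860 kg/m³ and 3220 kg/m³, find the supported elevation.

2.7 km

Excess crust Δ = 61.93 km − 37.74 km = 24.19 km, split between elevation h and root r with h + r = Δ.
Airy balance ρ_c h = (ρ_m − ρ_c) r gives r = h ρ_c/(ρ_m − ρ_c), so h (1 + ρ_c/(ρ_m − ρ_c)) = Δ, i.e. h = Δ (ρ_m − ρ_c)/ρ_m.
h = 24.19 km × 360/3220 = 2.7 km.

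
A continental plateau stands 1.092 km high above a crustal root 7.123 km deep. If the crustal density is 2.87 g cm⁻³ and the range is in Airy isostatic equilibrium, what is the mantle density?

3.31 g cm⁻³

Airy balance: ρ_c h = (ρ_m − ρ_c) r → ρ_m = ρ_c (1 + h/r).
ρ_m = 2.87 × (1 + 1.092 km/7.123 km) = 3.31 g cm⁻³.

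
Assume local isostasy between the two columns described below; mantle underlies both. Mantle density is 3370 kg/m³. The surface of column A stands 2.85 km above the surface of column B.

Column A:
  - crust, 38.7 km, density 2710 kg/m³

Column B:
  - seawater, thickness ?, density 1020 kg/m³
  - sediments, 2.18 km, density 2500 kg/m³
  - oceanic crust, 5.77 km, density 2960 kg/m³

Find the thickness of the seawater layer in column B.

Take the compensation level at the base of the deeper column (depth z_c below the surface of column A) and equate Σ ρ_i t_i down to z_c; mantle fills any gap and the z_c terms cancel.
Column A: 38.7×2710 + (z_c − 38.7)×3370
Column B: 2.85×0 + x×1020 + 2.18×2500 + 5.77×2960 + (z_c − 2.85 − 7.95 − x)×3370
The z_c×3370 term appears on both sides and cancels. Collect the known terms of each column as K = Σ(ρt)_known − 3370 × (depth of known layers): K_A = 104877 − 3370×38.7 = −25542; K_B = 22529.2 − 3370×(2.85 + 7.95) = −13866.8.
Balance: K_A = K_B − x×(3370 − 1020), so x = (K_B − K_A)/(3370 − 1020) = 11675.2/2350 = 4.97 km.

4.97 km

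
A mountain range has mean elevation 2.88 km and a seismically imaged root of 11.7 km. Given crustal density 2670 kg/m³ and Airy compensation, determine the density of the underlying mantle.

Airy balance: ρ_c h = (ρ_m − ρ_c) r → ρ_m = ρ_c (1 + h/r).
ρ_m = 2670 × (1 + 2.88 km/11.7 km) = 3330 kg/m³.

3330 kg/m³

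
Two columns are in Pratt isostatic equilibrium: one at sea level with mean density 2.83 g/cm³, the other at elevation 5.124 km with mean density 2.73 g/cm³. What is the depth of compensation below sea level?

140 km

ρ_ref D = ρ (D + h) → D (ρ_ref − ρ) = ρ h.
D = ρ h/(ρ_ref − ρ) = 2.73 × 5.124 km/(2.83 − 2.73) = 140 km.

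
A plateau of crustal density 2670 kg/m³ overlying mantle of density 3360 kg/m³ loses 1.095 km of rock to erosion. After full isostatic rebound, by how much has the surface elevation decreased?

0.225 km

Rebound u = e ρ_c/ρ_m = 1.095 km × 2670/3360 = 0.8701 km.
Net surface drop = e − u = 1.095 km − 0.8701 km = e (ρ_m − ρ_c)/ρ_m = 0.225 km.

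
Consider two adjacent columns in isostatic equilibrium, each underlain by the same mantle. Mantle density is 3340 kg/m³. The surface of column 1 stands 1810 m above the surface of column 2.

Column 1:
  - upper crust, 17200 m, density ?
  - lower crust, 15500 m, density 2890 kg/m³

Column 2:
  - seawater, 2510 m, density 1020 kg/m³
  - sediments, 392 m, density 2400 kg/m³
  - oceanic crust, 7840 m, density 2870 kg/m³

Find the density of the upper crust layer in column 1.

Take the compensation level at the base of the deeper column (depth z_c below the surface of column 1) and equate Σ ρ_i t_i down to z_c; mantle fills any gap and the z_c terms cancel.
Column 1: 17200×ρ + 15500×2890 + (z_c − 32700)×3340
Column 2: 1810×0 + 2510×1020 + 392×2400 + 7840×2870 + (z_c − 1810 − 10742)×3340
The z_c×3340 term appears on both sides and cancels. Collect the known terms of each column as K = Σ(ρt)_known − 3340 × (depth of known layers): K_1 = 44795000 − 3340×32700 = −64423000; K_2 = 26001800 − 3340×(1810 + 10742) = −15921880.
Balance: K_1 + 17200×ρ = K_2, so ρ = (K_2 − K_1)/17200 = 48501100/17200 = 2820 kg/m³.

2820 kg/m³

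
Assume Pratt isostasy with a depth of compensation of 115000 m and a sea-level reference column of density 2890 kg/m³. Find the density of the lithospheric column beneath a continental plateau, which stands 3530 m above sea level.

2800 kg/m³

Pratt balance: ρ_ref D = ρ (D + h).
ρ = ρ_ref D/(D + h) = 2890 × 115000 m/(115000 m + 3530 m) = 2800 kg/m³.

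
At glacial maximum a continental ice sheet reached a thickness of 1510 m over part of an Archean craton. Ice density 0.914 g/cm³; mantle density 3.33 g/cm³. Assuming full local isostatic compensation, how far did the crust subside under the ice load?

414 m

For local isostatic compensation: the ice load ρ_ice t is balanced by mantle displaced below, ρ_m s.
s = t ρ_ice / ρ_m = 1510 m × 0.914/3.33 = 414 m.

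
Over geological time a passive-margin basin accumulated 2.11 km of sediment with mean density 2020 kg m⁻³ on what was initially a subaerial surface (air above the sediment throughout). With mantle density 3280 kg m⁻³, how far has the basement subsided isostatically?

1.3 km

Subaerial load: s = t ρ_sed / ρ_m = 2.11 km × 2020/3280 = 1.3 km.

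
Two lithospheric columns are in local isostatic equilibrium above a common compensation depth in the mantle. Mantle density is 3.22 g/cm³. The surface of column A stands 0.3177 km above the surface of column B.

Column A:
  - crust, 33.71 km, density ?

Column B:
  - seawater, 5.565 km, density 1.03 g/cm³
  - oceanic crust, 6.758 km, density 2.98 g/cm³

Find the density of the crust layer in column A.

Take the compensation level at the base of the deeper column (depth z_c below the surface of column A) and equate Σ ρ_i t_i down to z_c; mantle fills any gap and the z_c terms cancel.
Column A: 33.71×ρ + (z_c − 33.71)×3.22
Column B: 0.3177×0 + 5.565×1.03 + 6.758×2.98 + (z_c − 0.3177 − 12.323)×3.22
The z_c×3.22 term appears on both sides and cancels. Collect the known terms of each column as K = Σ(ρt)_known − 3.22 × (depth of known layers): K_A = 0 − 3.22×33.71 = −108.5462; K_B = 25.87079 − 3.22×(0.3177 + 12.323) = −14.832264.
Balance: K_A + 33.71×ρ = K_B, so ρ = (K_B − K_A)/33.71 = 93.7139/33.71 = 2.78 g/cm³.

2.78 g/cm³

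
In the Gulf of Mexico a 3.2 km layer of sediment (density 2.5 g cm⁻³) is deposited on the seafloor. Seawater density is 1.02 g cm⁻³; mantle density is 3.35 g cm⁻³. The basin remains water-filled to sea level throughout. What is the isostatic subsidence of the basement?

2.03 km

Submarine loading: the sediment displaces seawater, and the subsidence is in turn flooded, so s (ρ_m − ρ_w) = t (ρ_sed − ρ_w).
s = 3.2 km × (2.5 − 1.02) / (3.35 − 1.02) = 2.03 km.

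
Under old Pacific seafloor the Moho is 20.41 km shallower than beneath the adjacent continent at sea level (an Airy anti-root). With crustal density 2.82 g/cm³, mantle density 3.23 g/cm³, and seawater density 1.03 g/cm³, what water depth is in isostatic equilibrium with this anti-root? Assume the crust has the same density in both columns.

Replacing a thickness d of crust by seawater at the top must be balanced by replacing crust with mantle at the base: d (ρ_c − ρ_w) = a (ρ_m − ρ_c).
d = a (ρ_m − ρ_c)/(ρ_c − ρ_w) = 20.41 km × 0.41/1.79 = 4.67 km.

4.67 km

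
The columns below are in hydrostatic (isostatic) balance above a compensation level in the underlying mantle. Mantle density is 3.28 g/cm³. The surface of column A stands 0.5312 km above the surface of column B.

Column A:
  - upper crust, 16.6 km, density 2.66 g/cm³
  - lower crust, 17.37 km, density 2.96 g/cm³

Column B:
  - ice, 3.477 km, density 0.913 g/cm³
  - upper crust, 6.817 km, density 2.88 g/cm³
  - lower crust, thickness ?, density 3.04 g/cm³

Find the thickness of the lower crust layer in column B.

13.1 km

Take the compensation level at the base of the deeper column (depth z_c below the surface of column A) and equate Σ ρ_i t_i down to z_c; mantle fills any gap and the z_c terms cancel.
Column A: 16.6×2.66 + 17.37×2.96 + (z_c − 33.97)×3.28
Column B: 0.5312×0 + 3.477×0.913 + 6.817×2.88 + x×3.04 + (z_c − 0.5312 − 10.294 − x)×3.28
The z_c×3.28 term appears on both sides and cancels. Collect the known terms of each column as K = Σ(ρt)_known − 3.28 × (depth of known layers): K_A = 95.5712 − 3.28×33.97 = −15.8504; K_B = 22.807461 − 3.28×(0.5312 + 10.294) = −12.699195.
Balance: K_A = K_B − x×(3.28 − 3.04), so x = (K_B − K_A)/(3.28 − 3.04) = 3.15121/0.24 = 13.1 km.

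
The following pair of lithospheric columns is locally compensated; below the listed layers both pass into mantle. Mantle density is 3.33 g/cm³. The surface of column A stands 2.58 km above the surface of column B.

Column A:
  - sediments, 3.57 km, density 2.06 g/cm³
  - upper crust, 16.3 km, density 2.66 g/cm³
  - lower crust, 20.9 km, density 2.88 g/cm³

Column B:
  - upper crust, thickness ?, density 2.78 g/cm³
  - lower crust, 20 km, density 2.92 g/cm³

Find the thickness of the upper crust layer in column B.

14.7 km

Take the compensation level at the base of the deeper column (depth z_c below the surface of column A) and equate Σ ρ_i t_i down to z_c; mantle fills any gap and the z_c terms cancel.
Column A: 3.57×2.06 + 16.3×2.66 + 20.9×2.88 + (z_c − 40.77)×3.33
Column B: 2.58×0 + x×2.78 + 20×2.92 + (z_c − 2.58 − 20 − x)×3.33
The z_c×3.33 term appears on both sides and cancels. Collect the known terms of each column as K = Σ(ρt)_known − 3.33 × (depth of known layers): K_A = 110.9042 − 3.33×40.77 = −24.8599; K_B = 58.4 − 3.33×(2.58 + 20) = −16.7914.
Balance: K_A = K_B − x×(3.33 − 2.78), so x = (K_B − K_A)/(3.33 − 2.78) = 8.0685/0.55 = 14.7 km.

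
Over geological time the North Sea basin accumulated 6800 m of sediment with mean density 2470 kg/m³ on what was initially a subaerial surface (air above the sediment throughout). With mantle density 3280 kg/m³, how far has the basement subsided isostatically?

Subaerial load: s = t ρ_sed / ρ_m = 6800 m × 2470/3280 = 5120 m.

5120 m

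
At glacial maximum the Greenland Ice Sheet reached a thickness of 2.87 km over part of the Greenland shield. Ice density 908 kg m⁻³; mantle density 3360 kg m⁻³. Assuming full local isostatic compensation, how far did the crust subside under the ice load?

0.776 km

Balancing pressure at the compensation depth: the ice load ρ_ice t is balanced by mantle displaced below, ρ_m s.
s = t ρ_ice / ρ_m = 2.87 km × 908/3360 = 0.776 km.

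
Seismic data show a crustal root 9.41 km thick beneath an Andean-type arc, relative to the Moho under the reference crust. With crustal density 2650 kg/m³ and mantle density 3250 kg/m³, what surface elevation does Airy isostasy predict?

2.13 km

Equating mass per unit area of the two columns: ρ_c h = (ρ_m − ρ_c) r.
h = r (ρ_m − ρ_c) / ρ_c = 9.41 km × (3250 − 2650) / 2650 = 2.13 km.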